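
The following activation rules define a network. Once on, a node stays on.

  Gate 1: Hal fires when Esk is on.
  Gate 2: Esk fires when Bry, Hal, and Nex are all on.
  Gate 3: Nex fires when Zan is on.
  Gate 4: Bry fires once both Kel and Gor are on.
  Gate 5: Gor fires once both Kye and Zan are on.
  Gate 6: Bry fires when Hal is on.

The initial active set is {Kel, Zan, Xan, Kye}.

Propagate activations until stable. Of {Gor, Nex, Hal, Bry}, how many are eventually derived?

Kye and Zan are on, so Gor fires (Gate 5).
Zan is on, so Nex fires (Gate 3).
Gate 4: Kel and Gor on → Bry on.
Gor: reached.
Nex: reached.
Hal would need Esk (Gate 1), but Esk never turns on.
Bry: reached.
Reached: Gor, Nex, and Bry — 3 of the 4.

3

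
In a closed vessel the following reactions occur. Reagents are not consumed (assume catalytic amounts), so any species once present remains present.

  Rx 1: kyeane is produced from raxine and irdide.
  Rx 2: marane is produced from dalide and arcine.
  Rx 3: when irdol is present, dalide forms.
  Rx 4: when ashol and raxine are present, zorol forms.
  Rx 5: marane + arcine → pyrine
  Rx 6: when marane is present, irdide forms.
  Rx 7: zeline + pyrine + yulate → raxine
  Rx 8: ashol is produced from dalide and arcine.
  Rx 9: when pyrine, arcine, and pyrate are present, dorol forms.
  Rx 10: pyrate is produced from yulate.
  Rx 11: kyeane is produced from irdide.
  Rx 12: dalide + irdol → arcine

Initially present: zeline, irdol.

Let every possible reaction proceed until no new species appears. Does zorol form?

zorol would need ashol and raxine (Rx 4), but raxine never forms.

No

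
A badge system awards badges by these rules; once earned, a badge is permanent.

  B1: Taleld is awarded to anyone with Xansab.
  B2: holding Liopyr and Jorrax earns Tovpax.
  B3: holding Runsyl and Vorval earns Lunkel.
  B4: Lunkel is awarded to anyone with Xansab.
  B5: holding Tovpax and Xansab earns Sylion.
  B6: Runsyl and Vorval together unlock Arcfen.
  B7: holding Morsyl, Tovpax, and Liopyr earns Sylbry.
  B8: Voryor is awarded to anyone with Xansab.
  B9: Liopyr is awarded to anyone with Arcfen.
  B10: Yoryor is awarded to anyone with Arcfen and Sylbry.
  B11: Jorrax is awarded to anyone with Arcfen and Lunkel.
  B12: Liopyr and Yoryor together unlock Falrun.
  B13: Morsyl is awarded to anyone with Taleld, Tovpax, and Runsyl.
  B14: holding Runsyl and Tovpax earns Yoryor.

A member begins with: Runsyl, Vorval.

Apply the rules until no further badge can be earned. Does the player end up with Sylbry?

No

Sylbry would need Morsyl, Tovpax, and Liopyr (B7), but Morsyl is never earned.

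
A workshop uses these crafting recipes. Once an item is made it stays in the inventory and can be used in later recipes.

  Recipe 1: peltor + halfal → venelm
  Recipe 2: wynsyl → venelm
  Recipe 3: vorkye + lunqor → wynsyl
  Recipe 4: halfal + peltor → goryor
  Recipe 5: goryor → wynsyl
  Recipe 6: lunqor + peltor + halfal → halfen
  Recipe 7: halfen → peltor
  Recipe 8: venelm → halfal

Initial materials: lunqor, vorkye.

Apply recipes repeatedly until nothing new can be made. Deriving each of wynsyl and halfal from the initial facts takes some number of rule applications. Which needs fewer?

wynsyl: Using Recipe 3, vorkye and lunqor make wynsyl. [1 rule application]
halfal: vorkye + lunqor → wynsyl (Recipe 3). Using Recipe 2, wynsyl makes venelm. Using Recipe 8, venelm makes halfal. [3 rule applications]
wynsyl needs fewer.

wynsyl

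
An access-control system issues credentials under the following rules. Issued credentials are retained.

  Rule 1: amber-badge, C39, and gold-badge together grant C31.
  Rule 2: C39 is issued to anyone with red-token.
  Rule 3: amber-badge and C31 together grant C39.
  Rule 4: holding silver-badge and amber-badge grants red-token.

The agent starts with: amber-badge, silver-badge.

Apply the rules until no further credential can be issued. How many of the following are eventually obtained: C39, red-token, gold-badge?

2

Holding silver-badge and amber-badge grants red-token (Rule 4).
Holding red-token grants C39 (Rule 2).
C39: reached.
red-token: reached.
No rule produces gold-badge, and it is not given.
Reached: C39 and red-token — 2 of the 3.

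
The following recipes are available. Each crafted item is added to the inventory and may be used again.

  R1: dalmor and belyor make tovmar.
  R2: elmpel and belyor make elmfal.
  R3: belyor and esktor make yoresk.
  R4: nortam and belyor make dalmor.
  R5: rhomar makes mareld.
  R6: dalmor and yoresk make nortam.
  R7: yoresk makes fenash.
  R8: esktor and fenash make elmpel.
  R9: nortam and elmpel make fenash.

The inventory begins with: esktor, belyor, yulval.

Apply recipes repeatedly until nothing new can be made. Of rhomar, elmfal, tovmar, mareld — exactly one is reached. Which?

belyor and esktor → yoresk (R3).
Using R7, yoresk makes fenash.
Using R8, esktor and fenash make elmpel.
Using R2, elmpel and belyor make elmfal.
No rule produces rhomar, and it is not given. mareld would need rhomar (R5), but rhomar is never obtained. tovmar would need dalmor and belyor (R1), but dalmor is never obtained.

elmfal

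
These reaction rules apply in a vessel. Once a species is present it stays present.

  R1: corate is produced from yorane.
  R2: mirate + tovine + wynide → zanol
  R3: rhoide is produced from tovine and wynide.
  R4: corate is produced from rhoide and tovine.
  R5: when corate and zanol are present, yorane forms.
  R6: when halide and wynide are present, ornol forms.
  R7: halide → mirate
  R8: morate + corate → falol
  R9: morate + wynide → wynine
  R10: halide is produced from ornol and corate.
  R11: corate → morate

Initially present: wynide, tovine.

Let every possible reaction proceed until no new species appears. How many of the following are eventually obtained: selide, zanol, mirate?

0

No rule produces selide, and it is not given.
zanol would need mirate, tovine, and wynide (R2), but mirate never forms.
mirate would need halide (R7), but halide never forms.
None of the 3 are reached.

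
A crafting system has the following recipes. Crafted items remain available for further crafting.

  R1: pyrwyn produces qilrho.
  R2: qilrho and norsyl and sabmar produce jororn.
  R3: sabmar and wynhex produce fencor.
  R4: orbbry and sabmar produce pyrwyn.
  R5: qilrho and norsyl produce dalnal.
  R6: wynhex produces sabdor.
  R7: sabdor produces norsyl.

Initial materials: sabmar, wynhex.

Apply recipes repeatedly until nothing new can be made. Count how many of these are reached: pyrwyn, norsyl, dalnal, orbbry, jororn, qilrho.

1

Using R6, wynhex makes sabdor.
Using R7, sabdor makes norsyl.
pyrwyn would need orbbry and sabmar (R4), but orbbry is never obtained.
norsyl: reached.
dalnal would need qilrho and norsyl (R5), but qilrho is never obtained.
No rule produces orbbry, and it is not given.
jororn would need qilrho, norsyl, and sabmar (R2), but qilrho is never obtained.
qilrho would need pyrwyn (R1), but pyrwyn is never obtained.
Reached: norsyl — 1 of the 6.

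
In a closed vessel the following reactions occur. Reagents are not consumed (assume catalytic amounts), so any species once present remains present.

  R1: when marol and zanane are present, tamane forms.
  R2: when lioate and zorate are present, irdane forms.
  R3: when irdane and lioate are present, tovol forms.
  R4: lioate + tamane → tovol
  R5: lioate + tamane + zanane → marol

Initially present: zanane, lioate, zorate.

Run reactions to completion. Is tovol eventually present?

Yes

lioate and zorate present → irdane forms (R2).
irdane and lioate present → tovol forms (R3).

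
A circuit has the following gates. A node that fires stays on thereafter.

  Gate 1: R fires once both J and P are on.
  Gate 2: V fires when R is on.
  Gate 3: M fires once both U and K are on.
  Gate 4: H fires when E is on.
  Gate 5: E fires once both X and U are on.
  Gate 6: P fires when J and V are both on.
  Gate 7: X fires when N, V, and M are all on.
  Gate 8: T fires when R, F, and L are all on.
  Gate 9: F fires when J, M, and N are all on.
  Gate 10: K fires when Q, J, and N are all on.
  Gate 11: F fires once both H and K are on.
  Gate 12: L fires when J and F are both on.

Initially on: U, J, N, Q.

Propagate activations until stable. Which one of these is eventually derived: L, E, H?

Q, J, and N are on, so K fires (Gate 10).
Gate 3: U and K on → M on.
Gate 9: J, M, and N on → F on.
Gate 12: J and F on → L on.
H would need E (Gate 4), but E never turns on. E would need X and U (Gate 5), but X never turns on.

L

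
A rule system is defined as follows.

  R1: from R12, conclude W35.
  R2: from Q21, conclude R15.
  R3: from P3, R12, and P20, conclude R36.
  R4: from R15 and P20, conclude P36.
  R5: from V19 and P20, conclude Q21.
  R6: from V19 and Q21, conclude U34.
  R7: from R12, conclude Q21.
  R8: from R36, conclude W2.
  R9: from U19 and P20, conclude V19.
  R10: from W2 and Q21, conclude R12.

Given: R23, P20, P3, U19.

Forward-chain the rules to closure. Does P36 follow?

U19 and P20 hold, so V19 follows (R9).
From V19 and P20, R5 gives Q21.
Q21 holds, so R15 follows (R2).
From R15 and P20, R4 gives P36.

Yes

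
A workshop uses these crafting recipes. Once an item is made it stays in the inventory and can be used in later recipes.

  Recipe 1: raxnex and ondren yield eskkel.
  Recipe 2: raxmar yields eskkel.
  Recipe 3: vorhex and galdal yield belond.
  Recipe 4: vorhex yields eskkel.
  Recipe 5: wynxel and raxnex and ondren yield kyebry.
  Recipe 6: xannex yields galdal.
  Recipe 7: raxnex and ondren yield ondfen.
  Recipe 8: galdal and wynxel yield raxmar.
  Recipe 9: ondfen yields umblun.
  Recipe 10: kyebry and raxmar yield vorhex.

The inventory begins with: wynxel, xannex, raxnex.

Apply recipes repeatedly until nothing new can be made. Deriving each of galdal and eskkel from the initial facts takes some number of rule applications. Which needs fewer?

galdal: xannex → galdal (Recipe 6). [1 rule application]
eskkel: xannex → galdal (Recipe 6). galdal and wynxel → raxmar (Recipe 8). Using Recipe 2, raxmar makes eskkel. [3 rule applications]
galdal needs fewer.

galdal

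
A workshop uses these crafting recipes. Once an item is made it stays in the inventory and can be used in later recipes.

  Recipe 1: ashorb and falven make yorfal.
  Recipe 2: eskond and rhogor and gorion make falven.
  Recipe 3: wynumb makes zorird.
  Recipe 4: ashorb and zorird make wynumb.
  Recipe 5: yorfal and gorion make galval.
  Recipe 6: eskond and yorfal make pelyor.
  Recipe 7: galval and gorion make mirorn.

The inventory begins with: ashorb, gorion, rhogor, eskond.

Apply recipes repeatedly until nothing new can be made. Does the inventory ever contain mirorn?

eskond and rhogor and gorion → falven (Recipe 2).
ashorb and falven → yorfal (Recipe 1).
yorfal and gorion → galval (Recipe 5).
Using Recipe 7, galval and gorion make mirorn.

Yes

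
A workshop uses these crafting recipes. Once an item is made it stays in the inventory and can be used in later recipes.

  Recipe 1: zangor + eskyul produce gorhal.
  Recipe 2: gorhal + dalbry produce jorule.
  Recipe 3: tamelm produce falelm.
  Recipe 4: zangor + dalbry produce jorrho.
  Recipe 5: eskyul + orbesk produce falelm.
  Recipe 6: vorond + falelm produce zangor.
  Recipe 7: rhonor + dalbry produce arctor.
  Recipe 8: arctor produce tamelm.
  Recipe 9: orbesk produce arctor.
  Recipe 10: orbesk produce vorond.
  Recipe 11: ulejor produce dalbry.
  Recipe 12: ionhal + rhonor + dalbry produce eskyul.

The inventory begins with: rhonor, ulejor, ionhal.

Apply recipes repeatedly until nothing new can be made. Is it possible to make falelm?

Yes

Using Recipe 11, ulejor makes dalbry.
Using Recipe 7, rhonor and dalbry make arctor.
arctor → tamelm (Recipe 8).
tamelm → falelm (Recipe 3).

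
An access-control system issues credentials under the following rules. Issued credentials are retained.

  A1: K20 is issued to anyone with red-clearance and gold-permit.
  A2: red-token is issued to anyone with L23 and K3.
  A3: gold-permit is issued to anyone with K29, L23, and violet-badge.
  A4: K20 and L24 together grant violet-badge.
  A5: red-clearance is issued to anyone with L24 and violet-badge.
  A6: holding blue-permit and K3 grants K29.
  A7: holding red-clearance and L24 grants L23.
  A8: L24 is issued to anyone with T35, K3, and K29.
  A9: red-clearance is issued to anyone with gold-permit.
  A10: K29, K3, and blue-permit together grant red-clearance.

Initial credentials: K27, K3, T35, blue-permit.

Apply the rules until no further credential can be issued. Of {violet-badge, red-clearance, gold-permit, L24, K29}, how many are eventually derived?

3

Holding blue-permit and K3 grants K29 (A6).
Holding K29, K3, and blue-permit grants red-clearance (A10).
Holding T35, K3, and K29 grants L24 (A8).
violet-badge would need K20 and L24 (A4), but K20 is never granted.
red-clearance: reached.
gold-permit would need K29, L23, and violet-badge (A3), but violet-badge is never granted.
L24: reached.
K29: reached.
Reached: red-clearance, L24, and K29 — 3 of the 5.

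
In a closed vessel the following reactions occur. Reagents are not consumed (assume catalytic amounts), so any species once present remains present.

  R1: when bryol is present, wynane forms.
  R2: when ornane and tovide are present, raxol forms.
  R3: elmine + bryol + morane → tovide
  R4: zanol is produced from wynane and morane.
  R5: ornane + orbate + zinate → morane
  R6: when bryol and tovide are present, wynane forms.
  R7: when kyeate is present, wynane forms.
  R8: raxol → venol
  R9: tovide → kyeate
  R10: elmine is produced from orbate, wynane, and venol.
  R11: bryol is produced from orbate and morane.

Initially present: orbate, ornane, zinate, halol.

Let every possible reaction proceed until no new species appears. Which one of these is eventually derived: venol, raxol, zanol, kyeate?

ornane, orbate, and zinate present → morane forms (R5).
orbate and morane present → bryol forms (R11).
bryol present → wynane forms (R1).
wynane and morane present → zanol forms (R4).
raxol would need ornane and tovide (R2), but tovide never forms. kyeate would need tovide (R9), but tovide never forms. venol would need raxol (R8), but raxol never forms.

zanol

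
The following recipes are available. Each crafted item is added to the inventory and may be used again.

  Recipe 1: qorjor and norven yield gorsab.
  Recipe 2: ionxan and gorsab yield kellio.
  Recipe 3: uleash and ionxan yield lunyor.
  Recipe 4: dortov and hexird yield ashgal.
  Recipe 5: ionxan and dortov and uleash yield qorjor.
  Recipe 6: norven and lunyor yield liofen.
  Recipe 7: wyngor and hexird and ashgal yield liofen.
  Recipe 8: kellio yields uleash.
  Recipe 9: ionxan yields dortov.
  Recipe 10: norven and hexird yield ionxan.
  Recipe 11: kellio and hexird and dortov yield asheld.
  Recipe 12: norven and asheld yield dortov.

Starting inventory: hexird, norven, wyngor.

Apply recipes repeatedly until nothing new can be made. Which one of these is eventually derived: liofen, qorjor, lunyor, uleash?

liofen

norven and hexird → ionxan (Recipe 10).
Using Recipe 9, ionxan makes dortov.
dortov and hexird → ashgal (Recipe 4).
wyngor and hexird and ashgal → liofen (Recipe 7).
qorjor would need ionxan, dortov, and uleash (Recipe 5), but uleash is never obtained. uleash would need kellio (Recipe 8), but kellio is never obtained. lunyor would need uleash and ionxan (Recipe 3), but uleash is never obtained.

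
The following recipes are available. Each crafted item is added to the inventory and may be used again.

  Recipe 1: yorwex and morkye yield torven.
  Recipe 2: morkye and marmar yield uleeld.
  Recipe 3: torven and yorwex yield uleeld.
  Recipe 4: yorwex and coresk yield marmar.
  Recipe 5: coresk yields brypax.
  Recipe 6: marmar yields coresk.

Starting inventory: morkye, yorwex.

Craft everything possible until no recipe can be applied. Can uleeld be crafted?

Yes

yorwex and morkye → torven (Recipe 1).
torven and yorwex → uleeld (Recipe 3).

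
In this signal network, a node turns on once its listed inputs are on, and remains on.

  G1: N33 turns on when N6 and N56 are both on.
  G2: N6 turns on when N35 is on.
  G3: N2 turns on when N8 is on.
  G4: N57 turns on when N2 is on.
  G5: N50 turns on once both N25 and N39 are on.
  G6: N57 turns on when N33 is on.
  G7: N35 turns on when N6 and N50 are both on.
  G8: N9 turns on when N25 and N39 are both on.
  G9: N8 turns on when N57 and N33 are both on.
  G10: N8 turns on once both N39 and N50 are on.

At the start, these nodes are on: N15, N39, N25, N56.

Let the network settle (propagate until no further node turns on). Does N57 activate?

Yes

N25 and N39 are on, so N50 turns on (G5).
G10: N39 and N50 on → N8 on.
G3: N8 on → N2 on.
N2 is on, so N57 turns on (G4).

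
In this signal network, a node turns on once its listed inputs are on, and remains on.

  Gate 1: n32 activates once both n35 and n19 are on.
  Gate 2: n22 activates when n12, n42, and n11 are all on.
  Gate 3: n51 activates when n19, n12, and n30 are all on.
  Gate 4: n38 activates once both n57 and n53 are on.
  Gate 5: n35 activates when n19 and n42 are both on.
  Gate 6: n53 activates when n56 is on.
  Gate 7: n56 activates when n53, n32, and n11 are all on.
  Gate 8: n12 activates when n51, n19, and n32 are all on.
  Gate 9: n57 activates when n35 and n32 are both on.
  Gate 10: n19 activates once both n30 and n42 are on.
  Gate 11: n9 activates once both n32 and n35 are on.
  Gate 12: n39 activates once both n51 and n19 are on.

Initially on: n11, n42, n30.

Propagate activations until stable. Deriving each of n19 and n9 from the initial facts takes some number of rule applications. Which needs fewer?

n19

n19: Gate 10: n30 and n42 on → n19 on. [1 rule application]
n9: n30 and n42 are on, so n19 activates (Gate 10). Gate 5: n19 and n42 on → n35 on. Gate 1: n35 and n19 on → n32 on. n32 and n35 are on, so n9 activates (Gate 11). [4 rule applications]
n19 needs fewer.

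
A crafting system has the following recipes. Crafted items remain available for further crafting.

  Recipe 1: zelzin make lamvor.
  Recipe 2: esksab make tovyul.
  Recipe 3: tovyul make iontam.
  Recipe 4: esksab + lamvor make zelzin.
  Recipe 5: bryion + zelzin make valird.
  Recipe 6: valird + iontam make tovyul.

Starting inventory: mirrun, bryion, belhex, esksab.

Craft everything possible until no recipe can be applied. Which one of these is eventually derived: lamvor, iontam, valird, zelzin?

iontam

Using Recipe 2, esksab makes tovyul.
Using Recipe 3, tovyul makes iontam.
lamvor would need zelzin (Recipe 1), but zelzin is never obtained. valird would need bryion and zelzin (Recipe 5), but zelzin is never obtained. zelzin would need esksab and lamvor (Recipe 4), but lamvor is never obtained.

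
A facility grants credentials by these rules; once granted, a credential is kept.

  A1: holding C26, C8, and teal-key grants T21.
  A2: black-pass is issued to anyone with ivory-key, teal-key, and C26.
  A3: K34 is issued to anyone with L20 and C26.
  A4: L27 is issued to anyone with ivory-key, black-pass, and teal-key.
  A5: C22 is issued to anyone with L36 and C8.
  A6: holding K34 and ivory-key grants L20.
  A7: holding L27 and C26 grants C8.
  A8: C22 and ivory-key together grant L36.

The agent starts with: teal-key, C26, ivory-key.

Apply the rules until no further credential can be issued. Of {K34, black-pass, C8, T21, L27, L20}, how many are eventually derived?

Holding ivory-key, teal-key, and C26 grants black-pass (A2).
Holding ivory-key, black-pass, and teal-key grants L27 (A4).
Holding L27 and C26 grants C8 (A7).
Holding C26, C8, and teal-key grants T21 (A1).
K34 would need L20 and C26 (A3), but L20 is never granted.
black-pass: reached.
C8: reached.
T21: reached.
L27: reached.
L20 would need K34 and ivory-key (A6), but K34 is never granted.
Reached: black-pass, C8, T21, and L27 — 4 of the 6.

4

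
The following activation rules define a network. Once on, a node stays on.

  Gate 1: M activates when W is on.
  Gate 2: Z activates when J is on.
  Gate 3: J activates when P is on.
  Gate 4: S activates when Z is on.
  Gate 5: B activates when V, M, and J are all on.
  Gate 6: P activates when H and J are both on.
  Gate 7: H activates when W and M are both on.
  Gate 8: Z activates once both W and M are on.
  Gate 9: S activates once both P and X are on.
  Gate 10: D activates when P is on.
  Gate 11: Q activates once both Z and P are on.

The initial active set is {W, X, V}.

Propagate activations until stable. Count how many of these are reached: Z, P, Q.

Gate 1: W on → M on.
W and M are on, so Z activates (Gate 8).
Z: reached.
P would need H and J (Gate 6), but J never turns on.
Q would need Z and P (Gate 11), but P never turns on.
Reached: Z — 1 of the 3.

1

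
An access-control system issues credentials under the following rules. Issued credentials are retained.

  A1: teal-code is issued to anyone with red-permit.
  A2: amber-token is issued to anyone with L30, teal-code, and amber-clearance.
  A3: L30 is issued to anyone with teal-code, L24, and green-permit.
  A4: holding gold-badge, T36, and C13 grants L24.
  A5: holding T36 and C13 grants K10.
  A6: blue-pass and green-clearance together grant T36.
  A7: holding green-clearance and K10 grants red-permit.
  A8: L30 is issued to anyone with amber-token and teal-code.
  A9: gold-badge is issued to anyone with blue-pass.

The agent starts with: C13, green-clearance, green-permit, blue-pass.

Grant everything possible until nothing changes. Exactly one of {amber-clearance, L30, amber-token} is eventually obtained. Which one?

L30

Holding blue-pass grants gold-badge (A9).
Holding blue-pass and green-clearance grants T36 (A6).
Holding gold-badge, T36, and C13 grants L24 (A4).
Holding T36 and C13 grants K10 (A5).
Holding green-clearance and K10 grants red-permit (A7).
Holding red-permit grants teal-code (A1).
Holding teal-code, L24, and green-permit grants L30 (A3).
amber-token would need L30, teal-code, and amber-clearance (A2), but amber-clearance is never granted. No rule produces amber-clearance, and it is not given.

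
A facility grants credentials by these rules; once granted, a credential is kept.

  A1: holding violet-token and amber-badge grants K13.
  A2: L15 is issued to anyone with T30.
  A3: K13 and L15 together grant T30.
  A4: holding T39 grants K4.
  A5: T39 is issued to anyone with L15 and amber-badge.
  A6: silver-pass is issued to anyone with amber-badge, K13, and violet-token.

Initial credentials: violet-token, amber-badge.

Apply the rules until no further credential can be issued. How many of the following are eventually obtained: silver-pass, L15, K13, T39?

2

Holding violet-token and amber-badge grants K13 (A1).
Holding amber-badge, K13, and violet-token grants silver-pass (A6).
silver-pass: reached.
L15 would need T30 (A2), but T30 is never granted.
K13: reached.
T39 would need L15 and amber-badge (A5), but L15 is never granted.
Reached: silver-pass and K13 — 2 of the 4.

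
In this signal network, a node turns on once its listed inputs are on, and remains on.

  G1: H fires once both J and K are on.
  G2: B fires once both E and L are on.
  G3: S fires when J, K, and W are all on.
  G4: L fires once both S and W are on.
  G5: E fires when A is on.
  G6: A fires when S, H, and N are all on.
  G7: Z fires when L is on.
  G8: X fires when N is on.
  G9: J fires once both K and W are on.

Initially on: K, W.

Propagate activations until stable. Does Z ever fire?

Yes

K and W are on, so J fires (G9).
J, K, and W are on, so S fires (G3).
G4: S and W on → L on.
G7: L on → Z on.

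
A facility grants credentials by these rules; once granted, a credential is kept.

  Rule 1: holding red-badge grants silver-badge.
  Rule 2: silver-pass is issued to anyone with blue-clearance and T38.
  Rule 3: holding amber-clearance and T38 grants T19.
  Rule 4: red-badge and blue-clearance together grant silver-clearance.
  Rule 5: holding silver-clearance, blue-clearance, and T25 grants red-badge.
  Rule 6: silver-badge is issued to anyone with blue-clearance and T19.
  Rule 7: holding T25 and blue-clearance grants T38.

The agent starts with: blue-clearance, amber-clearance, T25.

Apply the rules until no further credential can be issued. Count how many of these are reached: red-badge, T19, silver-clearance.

Holding T25 and blue-clearance grants T38 (Rule 7).
Holding amber-clearance and T38 grants T19 (Rule 3).
red-badge would need silver-clearance, blue-clearance, and T25 (Rule 5), but silver-clearance is never granted.
T19: reached.
silver-clearance would need red-badge and blue-clearance (Rule 4), but red-badge is never granted.
Reached: T19 — 1 of the 3.

1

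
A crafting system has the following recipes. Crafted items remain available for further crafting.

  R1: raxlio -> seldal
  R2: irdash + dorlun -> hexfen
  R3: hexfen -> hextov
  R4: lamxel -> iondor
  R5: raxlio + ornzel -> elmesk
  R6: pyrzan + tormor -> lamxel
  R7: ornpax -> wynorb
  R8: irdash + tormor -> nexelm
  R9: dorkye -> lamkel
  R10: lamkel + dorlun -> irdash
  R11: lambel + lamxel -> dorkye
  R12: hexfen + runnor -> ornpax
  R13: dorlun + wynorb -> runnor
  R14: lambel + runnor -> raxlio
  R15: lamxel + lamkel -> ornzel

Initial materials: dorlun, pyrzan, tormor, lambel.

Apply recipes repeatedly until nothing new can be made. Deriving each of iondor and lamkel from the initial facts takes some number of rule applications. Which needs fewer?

iondor

iondor: pyrzan + tormor -> lamxel (R6). Using R4, lamxel makes iondor. [2 rule applications]
lamkel: pyrzan + tormor -> lamxel (R6). lambel + lamxel -> dorkye (R11). Using R9, dorkye makes lamkel. [3 rule applications]
iondor needs fewer.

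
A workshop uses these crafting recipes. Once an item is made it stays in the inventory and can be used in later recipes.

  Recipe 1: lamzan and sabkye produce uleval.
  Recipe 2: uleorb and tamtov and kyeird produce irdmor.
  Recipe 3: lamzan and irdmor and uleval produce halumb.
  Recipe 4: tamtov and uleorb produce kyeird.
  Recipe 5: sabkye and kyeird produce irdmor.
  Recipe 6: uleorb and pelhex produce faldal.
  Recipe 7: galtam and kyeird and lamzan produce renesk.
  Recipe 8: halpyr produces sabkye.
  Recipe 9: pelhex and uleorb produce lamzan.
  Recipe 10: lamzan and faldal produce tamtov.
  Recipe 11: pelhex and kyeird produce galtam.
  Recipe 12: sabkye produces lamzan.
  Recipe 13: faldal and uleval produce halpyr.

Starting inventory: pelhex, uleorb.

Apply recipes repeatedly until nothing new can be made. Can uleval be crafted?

uleval would need lamzan and sabkye (Recipe 1), but sabkye is never obtained.

No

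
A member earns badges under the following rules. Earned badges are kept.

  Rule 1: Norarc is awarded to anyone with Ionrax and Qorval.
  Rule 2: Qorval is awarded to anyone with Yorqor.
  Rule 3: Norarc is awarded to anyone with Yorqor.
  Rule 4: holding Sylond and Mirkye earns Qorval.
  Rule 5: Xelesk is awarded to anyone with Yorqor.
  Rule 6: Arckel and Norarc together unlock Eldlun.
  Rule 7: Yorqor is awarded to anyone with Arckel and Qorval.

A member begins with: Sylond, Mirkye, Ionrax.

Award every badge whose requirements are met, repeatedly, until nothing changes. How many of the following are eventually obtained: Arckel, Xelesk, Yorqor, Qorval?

1

With Sylond and Mirkye, Qorval is earned (Rule 4).
No rule produces Arckel, and it is not given.
Xelesk would need Yorqor (Rule 5), but Yorqor is never earned.
Yorqor would need Arckel and Qorval (Rule 7), but Arckel is never earned.
Qorval: reached.
Reached: Qorval — 1 of the 4.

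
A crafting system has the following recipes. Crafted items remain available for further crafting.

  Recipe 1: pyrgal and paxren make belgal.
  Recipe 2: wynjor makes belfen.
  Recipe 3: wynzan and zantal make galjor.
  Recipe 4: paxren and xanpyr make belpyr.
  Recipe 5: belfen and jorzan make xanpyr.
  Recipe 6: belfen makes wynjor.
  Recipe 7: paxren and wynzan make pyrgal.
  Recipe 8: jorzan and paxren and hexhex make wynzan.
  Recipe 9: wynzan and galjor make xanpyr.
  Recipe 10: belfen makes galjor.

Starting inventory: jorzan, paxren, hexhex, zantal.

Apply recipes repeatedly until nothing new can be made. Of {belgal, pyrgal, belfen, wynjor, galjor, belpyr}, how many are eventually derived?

4

jorzan and paxren and hexhex → wynzan (Recipe 8).
Using Recipe 3, wynzan and zantal make galjor.
paxren and wynzan → pyrgal (Recipe 7).
Using Recipe 1, pyrgal and paxren make belgal.
Using Recipe 9, wynzan and galjor make xanpyr.
Using Recipe 4, paxren and xanpyr make belpyr.
belgal: reached.
pyrgal: reached.
belfen would need wynjor (Recipe 2), but wynjor is never obtained.
wynjor would need belfen (Recipe 6), but belfen is never obtained.
galjor: reached.
belpyr: reached.
Reached: belgal, pyrgal, galjor, and belpyr — 4 of the 6.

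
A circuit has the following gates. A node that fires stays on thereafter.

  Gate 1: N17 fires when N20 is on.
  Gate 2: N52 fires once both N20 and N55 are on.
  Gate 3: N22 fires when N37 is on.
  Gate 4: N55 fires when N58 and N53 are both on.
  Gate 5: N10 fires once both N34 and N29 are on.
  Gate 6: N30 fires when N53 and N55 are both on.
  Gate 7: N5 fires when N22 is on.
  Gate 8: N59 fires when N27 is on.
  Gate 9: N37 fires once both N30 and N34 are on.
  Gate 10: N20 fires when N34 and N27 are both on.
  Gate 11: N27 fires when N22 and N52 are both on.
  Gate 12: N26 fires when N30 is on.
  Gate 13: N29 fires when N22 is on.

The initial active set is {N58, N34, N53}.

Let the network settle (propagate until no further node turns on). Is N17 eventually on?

N17 would need N20 (Gate 1), but N20 never turns on.

No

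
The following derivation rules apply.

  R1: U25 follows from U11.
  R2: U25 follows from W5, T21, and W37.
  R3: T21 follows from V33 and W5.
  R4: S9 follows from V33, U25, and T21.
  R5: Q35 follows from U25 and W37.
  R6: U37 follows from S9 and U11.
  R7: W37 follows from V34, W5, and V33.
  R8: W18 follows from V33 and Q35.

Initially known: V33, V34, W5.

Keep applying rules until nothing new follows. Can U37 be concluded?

No

U37 would need S9 and U11 (R6), but U11 is never established.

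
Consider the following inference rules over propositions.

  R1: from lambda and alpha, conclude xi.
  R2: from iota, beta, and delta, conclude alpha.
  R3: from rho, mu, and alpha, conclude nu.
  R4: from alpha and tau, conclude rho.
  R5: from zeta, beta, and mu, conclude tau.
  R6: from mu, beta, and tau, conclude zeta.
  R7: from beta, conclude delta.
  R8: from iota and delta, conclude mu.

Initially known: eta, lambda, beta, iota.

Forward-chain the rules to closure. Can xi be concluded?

Yes

beta holds, so delta follows (R7).
iota, beta, and delta hold, so alpha follows (R2).
From lambda and alpha, R1 gives xi.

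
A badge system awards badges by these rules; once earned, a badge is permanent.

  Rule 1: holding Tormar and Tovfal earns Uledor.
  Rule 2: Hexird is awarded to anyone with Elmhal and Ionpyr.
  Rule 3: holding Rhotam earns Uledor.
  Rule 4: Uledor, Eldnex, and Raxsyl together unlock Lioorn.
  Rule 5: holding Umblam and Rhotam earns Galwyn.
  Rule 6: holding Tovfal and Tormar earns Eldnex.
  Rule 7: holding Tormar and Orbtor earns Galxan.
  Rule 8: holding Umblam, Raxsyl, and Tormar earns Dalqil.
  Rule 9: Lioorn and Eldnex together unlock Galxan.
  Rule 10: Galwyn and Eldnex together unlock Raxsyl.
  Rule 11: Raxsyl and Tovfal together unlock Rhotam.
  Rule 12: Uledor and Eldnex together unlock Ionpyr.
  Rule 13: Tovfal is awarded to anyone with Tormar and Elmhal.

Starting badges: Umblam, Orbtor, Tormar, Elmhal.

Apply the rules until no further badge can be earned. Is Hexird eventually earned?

Yes

With Tormar and Elmhal, Tovfal is earned (Rule 13).
With Tormar and Tovfal, Uledor is earned (Rule 1).
With Tovfal and Tormar, Eldnex is earned (Rule 6).
With Uledor and Eldnex, Ionpyr is earned (Rule 12).
With Elmhal and Ionpyr, Hexird is earned (Rule 2).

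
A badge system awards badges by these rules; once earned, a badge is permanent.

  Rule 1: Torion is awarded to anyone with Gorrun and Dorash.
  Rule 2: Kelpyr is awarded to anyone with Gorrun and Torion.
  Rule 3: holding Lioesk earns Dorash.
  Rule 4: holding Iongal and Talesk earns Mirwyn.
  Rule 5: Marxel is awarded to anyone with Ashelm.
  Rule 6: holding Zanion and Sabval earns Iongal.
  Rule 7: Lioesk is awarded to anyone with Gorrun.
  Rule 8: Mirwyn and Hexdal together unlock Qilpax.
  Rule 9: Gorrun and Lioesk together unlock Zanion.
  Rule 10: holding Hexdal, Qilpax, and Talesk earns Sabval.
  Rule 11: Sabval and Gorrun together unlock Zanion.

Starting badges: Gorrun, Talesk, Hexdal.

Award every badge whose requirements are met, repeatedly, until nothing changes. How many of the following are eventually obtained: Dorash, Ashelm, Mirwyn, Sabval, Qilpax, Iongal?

1

With Gorrun, Lioesk is earned (Rule 7).
With Lioesk, Dorash is earned (Rule 3).
Dorash: reached.
No rule produces Ashelm, and it is not given.
Mirwyn would need Iongal and Talesk (Rule 4), but Iongal is never earned.
Sabval would need Hexdal, Qilpax, and Talesk (Rule 10), but Qilpax is never earned.
Qilpax would need Mirwyn and Hexdal (Rule 8), but Mirwyn is never earned.
Iongal would need Zanion and Sabval (Rule 6), but Sabval is never earned.
Reached: Dorash — 1 of the 6.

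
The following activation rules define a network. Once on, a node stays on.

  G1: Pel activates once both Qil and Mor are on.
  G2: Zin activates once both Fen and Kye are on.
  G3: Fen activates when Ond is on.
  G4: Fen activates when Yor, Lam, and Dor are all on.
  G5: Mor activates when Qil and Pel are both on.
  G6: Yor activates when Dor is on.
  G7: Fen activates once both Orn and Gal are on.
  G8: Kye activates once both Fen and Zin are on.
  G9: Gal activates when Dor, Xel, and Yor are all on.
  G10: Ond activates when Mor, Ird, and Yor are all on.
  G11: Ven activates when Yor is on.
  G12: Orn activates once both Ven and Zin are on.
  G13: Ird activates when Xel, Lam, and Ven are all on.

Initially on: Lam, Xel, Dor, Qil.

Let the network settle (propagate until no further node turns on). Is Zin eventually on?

Zin would need Fen and Kye (G2), but Kye never turns on.

No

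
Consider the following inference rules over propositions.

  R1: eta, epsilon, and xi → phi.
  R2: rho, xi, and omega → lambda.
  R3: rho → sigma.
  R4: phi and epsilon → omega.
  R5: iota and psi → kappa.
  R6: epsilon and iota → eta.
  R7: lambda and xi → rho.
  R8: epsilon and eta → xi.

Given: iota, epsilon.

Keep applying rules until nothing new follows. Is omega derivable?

From epsilon and iota, R6 gives eta.
epsilon and eta hold, so xi follows (R8).
eta, epsilon, and xi hold, so phi follows (R1).
phi and epsilon hold, so omega follows (R4).

Yes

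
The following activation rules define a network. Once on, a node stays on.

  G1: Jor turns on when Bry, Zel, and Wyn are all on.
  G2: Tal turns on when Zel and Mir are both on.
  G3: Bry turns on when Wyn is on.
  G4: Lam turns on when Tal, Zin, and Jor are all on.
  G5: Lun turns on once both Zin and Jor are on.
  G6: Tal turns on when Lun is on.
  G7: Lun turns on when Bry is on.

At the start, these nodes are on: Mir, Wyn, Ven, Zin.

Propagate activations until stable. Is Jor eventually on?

Jor would need Bry, Zel, and Wyn (G1), but Zel never turns on.

No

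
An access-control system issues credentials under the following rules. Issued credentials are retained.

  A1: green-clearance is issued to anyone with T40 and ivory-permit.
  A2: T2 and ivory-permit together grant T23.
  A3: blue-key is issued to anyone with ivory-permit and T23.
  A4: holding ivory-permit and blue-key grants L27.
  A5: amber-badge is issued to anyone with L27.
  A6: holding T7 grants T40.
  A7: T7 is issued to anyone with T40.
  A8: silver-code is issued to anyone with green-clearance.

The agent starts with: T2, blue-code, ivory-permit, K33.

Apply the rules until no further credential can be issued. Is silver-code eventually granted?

No

silver-code would need green-clearance (A8), but green-clearance is never granted.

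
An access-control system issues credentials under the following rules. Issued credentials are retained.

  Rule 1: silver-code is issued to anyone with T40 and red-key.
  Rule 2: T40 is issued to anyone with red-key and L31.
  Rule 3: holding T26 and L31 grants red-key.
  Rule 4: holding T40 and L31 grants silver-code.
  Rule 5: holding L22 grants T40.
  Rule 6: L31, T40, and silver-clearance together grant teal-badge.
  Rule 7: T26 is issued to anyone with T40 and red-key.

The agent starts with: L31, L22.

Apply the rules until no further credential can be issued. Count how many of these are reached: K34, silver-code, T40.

Holding L22 grants T40 (Rule 5).
Holding T40 and L31 grants silver-code (Rule 4).
No rule produces K34, and it is not given.
silver-code: reached.
T40: reached.
Reached: silver-code and T40 — 2 of the 3.

2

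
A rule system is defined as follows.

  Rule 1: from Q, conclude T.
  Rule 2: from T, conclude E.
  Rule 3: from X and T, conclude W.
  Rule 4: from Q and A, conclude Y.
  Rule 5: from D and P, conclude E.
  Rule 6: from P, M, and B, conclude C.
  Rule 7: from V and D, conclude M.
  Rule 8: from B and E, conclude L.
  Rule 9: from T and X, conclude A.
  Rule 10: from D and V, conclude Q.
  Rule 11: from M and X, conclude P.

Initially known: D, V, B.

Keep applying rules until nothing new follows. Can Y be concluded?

Y would need Q and A (Rule 4), but A is never established.

No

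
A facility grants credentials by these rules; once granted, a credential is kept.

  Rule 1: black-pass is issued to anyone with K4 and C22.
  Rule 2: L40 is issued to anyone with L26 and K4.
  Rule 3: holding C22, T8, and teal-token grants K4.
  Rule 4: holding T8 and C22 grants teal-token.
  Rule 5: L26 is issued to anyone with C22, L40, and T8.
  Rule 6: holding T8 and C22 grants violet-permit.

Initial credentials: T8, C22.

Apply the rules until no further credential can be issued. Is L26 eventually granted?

L26 would need C22, L40, and T8 (Rule 5), but L40 is never granted.

No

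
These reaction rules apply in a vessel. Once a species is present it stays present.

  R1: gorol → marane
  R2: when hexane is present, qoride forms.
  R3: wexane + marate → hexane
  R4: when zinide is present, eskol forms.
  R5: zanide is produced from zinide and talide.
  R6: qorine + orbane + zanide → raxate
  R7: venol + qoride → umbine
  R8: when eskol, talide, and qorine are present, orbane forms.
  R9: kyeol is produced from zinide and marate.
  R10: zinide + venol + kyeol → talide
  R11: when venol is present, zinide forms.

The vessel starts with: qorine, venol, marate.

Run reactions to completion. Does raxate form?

Yes

venol present → zinide forms (R11).
zinide and marate present → kyeol forms (R9).
zinide present → eskol forms (R4).
zinide, venol, and kyeol present → talide forms (R10).
zinide and talide present → zanide forms (R5).
eskol, talide, and qorine present → orbane forms (R8).
qorine, orbane, and zanide present → raxate forms (R6).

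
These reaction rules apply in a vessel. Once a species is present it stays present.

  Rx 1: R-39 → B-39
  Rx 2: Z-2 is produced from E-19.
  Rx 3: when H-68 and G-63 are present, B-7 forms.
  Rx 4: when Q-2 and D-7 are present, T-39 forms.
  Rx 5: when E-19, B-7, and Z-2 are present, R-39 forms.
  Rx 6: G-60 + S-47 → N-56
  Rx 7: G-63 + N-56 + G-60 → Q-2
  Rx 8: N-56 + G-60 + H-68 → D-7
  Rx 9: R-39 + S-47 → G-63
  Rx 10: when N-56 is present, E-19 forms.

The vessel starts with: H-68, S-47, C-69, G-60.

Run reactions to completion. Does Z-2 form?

Yes

G-60 and S-47 present → N-56 forms (Rx 6).
N-56 present → E-19 forms (Rx 10).
E-19 present → Z-2 forms (Rx 2).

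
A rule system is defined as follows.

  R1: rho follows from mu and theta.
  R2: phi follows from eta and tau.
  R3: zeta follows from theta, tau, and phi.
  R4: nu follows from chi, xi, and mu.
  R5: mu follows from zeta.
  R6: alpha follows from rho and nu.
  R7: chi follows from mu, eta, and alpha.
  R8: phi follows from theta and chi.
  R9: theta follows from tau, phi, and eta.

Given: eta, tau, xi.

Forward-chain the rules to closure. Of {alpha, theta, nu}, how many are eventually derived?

1

From eta and tau, R2 gives phi.
From tau, phi, and eta, R9 gives theta.
alpha would need rho and nu (R6), but nu is never established.
theta: reached.
nu would need chi, xi, and mu (R4), but chi is never established.
Reached: theta — 1 of the 3.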